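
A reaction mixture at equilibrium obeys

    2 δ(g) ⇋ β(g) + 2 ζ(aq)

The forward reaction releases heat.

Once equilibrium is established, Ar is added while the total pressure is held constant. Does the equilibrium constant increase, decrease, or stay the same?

The equilibrium constant depends only on temperature. This perturbation may move the position of equilibrium, but since T is unchanged, K itself is unchanged.

unchanged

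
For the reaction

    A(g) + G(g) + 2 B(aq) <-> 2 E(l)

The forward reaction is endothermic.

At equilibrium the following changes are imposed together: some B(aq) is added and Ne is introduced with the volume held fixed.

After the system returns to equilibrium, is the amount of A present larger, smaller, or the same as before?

decreases

Adding B (aq), a reactant, drives the reaction to the right.
At constant volume, adding an inert gas leaves every reacting species' partial pressure unchanged, so Q is unchanged — no shift from this change.
The net shift is to the right. A is a reactant, so its amount decreases.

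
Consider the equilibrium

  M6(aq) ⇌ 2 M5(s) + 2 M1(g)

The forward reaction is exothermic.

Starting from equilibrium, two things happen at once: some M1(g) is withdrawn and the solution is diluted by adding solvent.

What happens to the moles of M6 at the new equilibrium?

Removing M1 (g), a product, drives the reaction to the right.
Dilution lowers every aqueous concentration by the same factor. Δn_aq = 0 − 1 = -1, so the system shifts toward the side with more dissolved moles — to the left.
The two effects oppose each other, so the net shift — and hence the change in M6 — cannot be determined from the given information.

cannot be determined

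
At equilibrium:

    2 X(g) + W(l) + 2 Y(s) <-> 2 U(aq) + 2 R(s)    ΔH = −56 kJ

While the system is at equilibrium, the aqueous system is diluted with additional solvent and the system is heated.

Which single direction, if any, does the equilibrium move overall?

Dilution lowers every aqueous concentration by the same factor. Δn_aq = 2 − 0 = +2, so the system shifts toward the side with more dissolved moles — to the right.
The forward reaction is exothermic. Raising T favours the endothermic direction — shift to the left.
The individual effects push in opposite directions; without quantitative information the net direction cannot be determined.

cannot be determined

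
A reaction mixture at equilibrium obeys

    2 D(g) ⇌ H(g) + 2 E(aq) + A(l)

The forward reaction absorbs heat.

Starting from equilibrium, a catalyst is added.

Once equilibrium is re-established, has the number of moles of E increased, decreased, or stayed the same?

unchanged

A catalyst speeds both forward and reverse rates equally; it changes neither Q nor K — no shift from this change.
No net shift occurs, so the amount of E is unchanged.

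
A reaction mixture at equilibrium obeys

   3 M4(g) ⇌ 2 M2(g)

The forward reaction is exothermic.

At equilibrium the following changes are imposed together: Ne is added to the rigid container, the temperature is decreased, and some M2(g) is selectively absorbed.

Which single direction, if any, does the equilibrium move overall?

At constant volume, adding an inert gas leaves every reacting species' partial pressure unchanged, so Q is unchanged — no shift from this change.
The forward reaction is exothermic. Lowering T favours the exothermic direction — shift to the right.
Removing M2 (g), a product, drives the reaction to the right.
Only the nonzero effect(s) matter; the net shift is to the right.

right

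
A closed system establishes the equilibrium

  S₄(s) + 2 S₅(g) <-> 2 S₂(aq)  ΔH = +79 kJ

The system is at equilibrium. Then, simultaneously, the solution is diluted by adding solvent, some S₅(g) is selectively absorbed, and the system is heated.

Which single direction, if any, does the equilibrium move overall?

cannot be determined

Dilution lowers every aqueous concentration by the same factor. Δn_aq = 2 − 0 = +2, so the system shifts toward the side with more dissolved moles — to the right.
Removing S₅ (g), a reactant, drives the reaction to the left.
The forward reaction is endothermic. Raising T favours the endothermic direction — shift to the right.
The individual effects push in opposite directions; without quantitative information the net direction cannot be determined.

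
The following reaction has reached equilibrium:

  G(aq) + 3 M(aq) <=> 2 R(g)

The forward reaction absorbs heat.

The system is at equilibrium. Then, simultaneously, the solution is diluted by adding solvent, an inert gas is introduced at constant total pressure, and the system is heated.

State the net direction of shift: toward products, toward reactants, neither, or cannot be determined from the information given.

cannot be determined

Dilution lowers every aqueous concentration by the same factor. Δn_aq = 0 − 4 = -4, so the system shifts toward the side with more dissolved moles — to the left.
Adding inert gas at constant total pressure expands the volume and lowers every reacting partial pressure. With Δn_gas = 2 − 0 = +2, Q moves away from K toward the side with fewer gas moles, so the system shifts toward the side with more gas moles — to the right.
The forward reaction is endothermic. Raising T favours the endothermic direction — shift to the right.
The individual effects push in opposite directions; without quantitative information the net direction cannot be determined.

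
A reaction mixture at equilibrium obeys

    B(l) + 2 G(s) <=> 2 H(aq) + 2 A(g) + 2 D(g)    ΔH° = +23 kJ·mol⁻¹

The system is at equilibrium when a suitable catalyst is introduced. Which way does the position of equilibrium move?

no shift

A catalyst speeds both forward and reverse rates equally; it changes neither Q nor K — no shift from this change.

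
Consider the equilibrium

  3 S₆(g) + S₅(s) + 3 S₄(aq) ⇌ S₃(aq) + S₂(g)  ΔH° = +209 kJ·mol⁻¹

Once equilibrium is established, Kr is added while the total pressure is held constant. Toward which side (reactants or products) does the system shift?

Adding inert gas at constant total pressure expands the volume and lowers every reacting partial pressure. With Δn_gas = 1 − 3 = -2, Q moves away from K toward the side with fewer gas moles, so the system shifts toward the side with more gas moles — to the left.

left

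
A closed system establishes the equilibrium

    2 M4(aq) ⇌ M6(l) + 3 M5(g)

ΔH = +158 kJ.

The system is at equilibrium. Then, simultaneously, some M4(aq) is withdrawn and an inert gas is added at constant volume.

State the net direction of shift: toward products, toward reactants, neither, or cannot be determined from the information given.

Removing M4 (aq), a reactant, drives the reaction to the left.
At constant volume, adding an inert gas leaves every reacting species' partial pressure unchanged, so Q is unchanged — no shift from this change.
Only the nonzero effect(s) matter; the net shift is to the left.

left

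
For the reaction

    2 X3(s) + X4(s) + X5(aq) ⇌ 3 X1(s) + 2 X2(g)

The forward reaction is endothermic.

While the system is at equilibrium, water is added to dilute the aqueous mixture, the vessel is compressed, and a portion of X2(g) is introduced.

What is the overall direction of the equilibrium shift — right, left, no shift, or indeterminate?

left

Dilution lowers every aqueous concentration by the same factor. Δn_aq = 0 − 1 = -1, so the system shifts toward the side with more dissolved moles — to the left.
Gas moles: reactants 0, products 2 (Δn_gas = +2). Compression shifts the system toward the side with fewer moles of gas — to the left.
Adding X2 (g), a product, drives the reaction to the left.
All effects act in the same direction — net shift to the left.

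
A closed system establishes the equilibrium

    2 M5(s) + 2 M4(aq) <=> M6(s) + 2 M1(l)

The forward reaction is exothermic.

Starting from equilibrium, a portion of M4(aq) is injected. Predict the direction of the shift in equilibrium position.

Adding M4 (aq), a reactant, drives the reaction to the right.

right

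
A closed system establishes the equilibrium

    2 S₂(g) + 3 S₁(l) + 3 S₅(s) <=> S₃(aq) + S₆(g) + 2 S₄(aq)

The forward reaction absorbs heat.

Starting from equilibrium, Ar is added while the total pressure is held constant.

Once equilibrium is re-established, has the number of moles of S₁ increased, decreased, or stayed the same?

Adding inert gas at constant total pressure expands the volume and lowers every reacting partial pressure. With Δn_gas = 1 − 2 = -1, Q moves away from K toward the side with fewer gas moles, so the system shifts toward the side with more gas moles — to the left.
The net shift is to the left. S₁ is a reactant, so its amount increases.

increases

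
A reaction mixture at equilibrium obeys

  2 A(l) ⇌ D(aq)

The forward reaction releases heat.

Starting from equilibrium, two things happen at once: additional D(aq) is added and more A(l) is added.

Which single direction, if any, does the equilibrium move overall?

Adding D (aq), a product, drives the reaction to the left.
A is a pure liquid; its activity is 1 regardless of amount, so Q is unaffected — no shift from this change.
Only the nonzero effect(s) matter; the net shift is to the left.

left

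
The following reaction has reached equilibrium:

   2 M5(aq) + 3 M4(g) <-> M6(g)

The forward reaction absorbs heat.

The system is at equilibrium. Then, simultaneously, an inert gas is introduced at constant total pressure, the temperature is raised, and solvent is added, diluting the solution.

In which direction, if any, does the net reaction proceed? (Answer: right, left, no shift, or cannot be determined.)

Adding inert gas at constant total pressure expands the volume and lowers every reacting partial pressure. With Δn_gas = 1 − 3 = -2, Q moves away from K toward the side with fewer gas moles, so the system shifts toward the side with more gas moles — to the left.
The forward reaction is endothermic. Raising T favours the endothermic direction — shift to the right.
Dilution lowers every aqueous concentration by the same factor. Δn_aq = 0 − 2 = -2, so the system shifts toward the side with more dissolved moles — to the left.
The individual effects push in opposite directions; without quantitative information the net direction cannot be determined.

cannot be determined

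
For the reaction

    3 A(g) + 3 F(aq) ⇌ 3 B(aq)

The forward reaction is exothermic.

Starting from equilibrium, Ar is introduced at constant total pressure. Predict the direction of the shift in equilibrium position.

Adding inert gas at constant total pressure expands the volume and lowers every reacting partial pressure. With Δn_gas = 0 − 3 = -3, Q moves away from K toward the side with fewer gas moles, so the system shifts toward the side with more gas moles — to the left.

left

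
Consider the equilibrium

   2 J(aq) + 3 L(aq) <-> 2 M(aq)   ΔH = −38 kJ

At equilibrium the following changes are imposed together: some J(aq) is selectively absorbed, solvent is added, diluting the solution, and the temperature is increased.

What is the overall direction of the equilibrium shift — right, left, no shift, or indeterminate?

Removing J (aq), a reactant, drives the reaction to the left.
Dilution lowers every aqueous concentration by the same factor. Δn_aq = 2 − 5 = -3, so the system shifts toward the side with more dissolved moles — to the left.
The forward reaction is exothermic. Raising T favours the endothermic direction — shift to the left.
All effects act in the same direction — net shift to the left.

left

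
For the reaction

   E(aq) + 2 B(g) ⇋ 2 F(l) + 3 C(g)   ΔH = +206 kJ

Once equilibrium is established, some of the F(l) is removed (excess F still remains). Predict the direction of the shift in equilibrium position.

no shift

F is a pure liquid; its activity is 1 regardless of amount, so Q is unaffected — no shift from this change.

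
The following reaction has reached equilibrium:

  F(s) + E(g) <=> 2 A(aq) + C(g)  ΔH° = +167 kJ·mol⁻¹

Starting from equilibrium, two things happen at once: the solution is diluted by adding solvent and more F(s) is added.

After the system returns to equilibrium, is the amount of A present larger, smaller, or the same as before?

Dilution lowers every aqueous concentration by the same factor. Δn_aq = 2 − 0 = +2, so the system shifts toward the side with more dissolved moles — to the right.
F is a pure solid; its activity is 1 regardless of amount, so Q is unaffected — no shift from this change.
The net shift is to the right. A is a product, so its amount increases.

increases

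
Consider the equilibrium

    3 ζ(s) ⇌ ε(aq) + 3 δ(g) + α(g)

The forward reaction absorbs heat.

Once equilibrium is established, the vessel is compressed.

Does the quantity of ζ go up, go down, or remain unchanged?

Gas moles: reactants 0, products 4 (Δn_gas = +4). Compression shifts the system toward the side with fewer moles of gas — to the left.
The net shift is to the left. ζ is a reactant, so its amount increases.

increases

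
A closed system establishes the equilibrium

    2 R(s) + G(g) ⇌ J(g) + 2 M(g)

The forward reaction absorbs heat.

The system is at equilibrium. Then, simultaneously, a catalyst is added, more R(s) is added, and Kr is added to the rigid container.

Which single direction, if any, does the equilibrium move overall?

no shift

A catalyst speeds both forward and reverse rates equally; it changes neither Q nor K — no shift from this change.
R is a pure solid; its activity is 1 regardless of amount, so Q is unaffected — no shift from this change.
At constant volume, adding an inert gas leaves every reacting species' partial pressure unchanged, so Q is unchanged — no shift from this change.
None of the changes alters Q relative to K, so there is no net shift.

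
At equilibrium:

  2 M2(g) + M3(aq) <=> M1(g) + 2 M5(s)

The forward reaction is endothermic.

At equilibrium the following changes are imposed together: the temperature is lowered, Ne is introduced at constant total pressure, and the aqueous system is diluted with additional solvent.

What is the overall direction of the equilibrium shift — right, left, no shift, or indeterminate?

left

The forward reaction is endothermic. Lowering T favours the exothermic direction — shift to the left.
Adding inert gas at constant total pressure expands the volume and lowers every reacting partial pressure. With Δn_gas = 1 − 2 = -1, Q moves away from K toward the side with fewer gas moles, so the system shifts toward the side with more gas moles — to the left.
Dilution lowers every aqueous concentration by the same factor. Δn_aq = 0 − 1 = -1, so the system shifts toward the side with more dissolved moles — to the left.
All effects act in the same direction — net shift to the left.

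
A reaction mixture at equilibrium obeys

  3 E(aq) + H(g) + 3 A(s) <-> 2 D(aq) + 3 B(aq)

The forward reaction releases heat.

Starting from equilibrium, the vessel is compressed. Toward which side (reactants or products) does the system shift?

Gas moles: reactants 1, products 0 (Δn_gas = -1). Compression shifts the system toward the side with fewer moles of gas — to the right.

right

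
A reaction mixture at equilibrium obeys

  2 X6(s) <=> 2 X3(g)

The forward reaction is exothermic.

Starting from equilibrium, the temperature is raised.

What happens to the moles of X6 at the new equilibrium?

The forward reaction is exothermic. Raising T favours the endothermic direction — shift to the left.
The net shift is to the left. X6 is a reactant, so its amount increases.

increases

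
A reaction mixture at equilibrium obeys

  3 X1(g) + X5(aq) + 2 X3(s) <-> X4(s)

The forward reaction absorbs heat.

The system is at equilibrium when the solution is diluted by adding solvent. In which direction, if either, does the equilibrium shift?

left

Dilution lowers every aqueous concentration by the same factor. Δn_aq = 0 − 1 = -1, so the system shifts toward the side with more dissolved moles — to the left.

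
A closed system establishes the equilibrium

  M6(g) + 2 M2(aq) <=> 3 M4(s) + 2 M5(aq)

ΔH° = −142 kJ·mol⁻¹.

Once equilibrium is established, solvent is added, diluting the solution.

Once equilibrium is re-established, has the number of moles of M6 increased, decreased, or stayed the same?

Dilution scales every aqueous concentration by the same factor. Δn_aq = 2 − 2 = 0, so Q is unchanged — no shift.
No net shift occurs, so the amount of M6 is unchanged.

unchanged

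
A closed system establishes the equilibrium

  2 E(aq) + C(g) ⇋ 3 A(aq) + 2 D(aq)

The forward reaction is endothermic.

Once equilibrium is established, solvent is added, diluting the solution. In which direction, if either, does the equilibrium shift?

right

Dilution lowers every aqueous concentration by the same factor. Δn_aq = 5 − 2 = +3, so the system shifts toward the side with more dissolved moles — to the right.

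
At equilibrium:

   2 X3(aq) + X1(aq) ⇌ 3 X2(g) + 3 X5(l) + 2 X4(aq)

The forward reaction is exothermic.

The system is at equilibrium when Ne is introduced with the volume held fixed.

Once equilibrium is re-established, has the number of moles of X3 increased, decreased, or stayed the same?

unchanged

At constant volume, adding an inert gas leaves every reacting species' partial pressure unchanged, so Q is unchanged — no shift from this change.
No net shift occurs, so the amount of X3 is unchanged.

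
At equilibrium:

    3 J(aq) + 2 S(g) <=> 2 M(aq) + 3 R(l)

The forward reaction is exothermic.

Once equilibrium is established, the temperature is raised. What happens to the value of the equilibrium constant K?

decreases

K depends on temperature via the van 't Hoff relation. The forward reaction is exothermic, so raising T decreases K.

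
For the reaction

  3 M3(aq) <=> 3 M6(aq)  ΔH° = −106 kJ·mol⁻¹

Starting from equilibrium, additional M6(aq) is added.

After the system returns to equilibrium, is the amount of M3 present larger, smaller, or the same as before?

Adding M6 (aq), a product, drives the reaction to the left.
The net shift is to the left. M3 is a reactant, so its amount increases.

increases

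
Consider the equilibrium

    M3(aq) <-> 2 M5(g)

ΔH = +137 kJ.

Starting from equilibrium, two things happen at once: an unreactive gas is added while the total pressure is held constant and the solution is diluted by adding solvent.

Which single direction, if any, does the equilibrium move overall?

cannot be determined

Adding inert gas at constant total pressure expands the volume and lowers every reacting partial pressure. With Δn_gas = 2 − 0 = +2, Q moves away from K toward the side with fewer gas moles, so the system shifts toward the side with more gas moles — to the right.
Dilution lowers every aqueous concentration by the same factor. Δn_aq = 0 − 1 = -1, so the system shifts toward the side with more dissolved moles — to the left.
The individual effects push in opposite directions; without quantitative information the net direction cannot be determined.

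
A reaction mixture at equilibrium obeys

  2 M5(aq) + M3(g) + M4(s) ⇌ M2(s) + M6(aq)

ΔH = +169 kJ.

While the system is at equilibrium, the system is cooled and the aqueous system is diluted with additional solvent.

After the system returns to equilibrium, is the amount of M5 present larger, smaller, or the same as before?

increases

The forward reaction is endothermic. Lowering T favours the exothermic direction — shift to the left.
Dilution lowers every aqueous concentration by the same factor. Δn_aq = 1 − 2 = -1, so the system shifts toward the side with more dissolved moles — to the left.
The net shift is to the left. M5 is a reactant, so its amount increases.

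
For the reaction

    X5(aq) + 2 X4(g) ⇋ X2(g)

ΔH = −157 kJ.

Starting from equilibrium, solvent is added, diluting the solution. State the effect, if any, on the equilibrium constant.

The equilibrium constant depends only on temperature. This perturbation may move the position of equilibrium, but since T is unchanged, K itself is unchanged.

unchanged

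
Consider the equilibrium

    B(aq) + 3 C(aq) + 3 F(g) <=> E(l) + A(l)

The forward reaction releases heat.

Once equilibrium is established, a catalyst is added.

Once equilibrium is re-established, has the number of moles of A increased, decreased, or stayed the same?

unchanged

A catalyst speeds both forward and reverse rates equally; it changes neither Q nor K — no shift from this change.
No net shift occurs, so the amount of A is unchanged.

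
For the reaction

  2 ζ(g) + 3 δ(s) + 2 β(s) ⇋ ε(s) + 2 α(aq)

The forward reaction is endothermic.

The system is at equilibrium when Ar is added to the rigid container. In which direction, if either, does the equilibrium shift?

no shift

At constant volume, adding an inert gas leaves every reacting species' partial pressure unchanged, so Q is unchanged — no shift from this change.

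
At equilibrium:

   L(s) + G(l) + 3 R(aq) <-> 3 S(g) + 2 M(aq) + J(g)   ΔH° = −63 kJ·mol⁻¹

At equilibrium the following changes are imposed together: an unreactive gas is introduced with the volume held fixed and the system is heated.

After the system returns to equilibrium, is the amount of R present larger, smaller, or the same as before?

At constant volume, adding an inert gas leaves every reacting species' partial pressure unchanged, so Q is unchanged — no shift from this change.
The forward reaction is exothermic. Raising T favours the endothermic direction — shift to the left.
The net shift is to the left. R is a reactant, so its amount increases.

increases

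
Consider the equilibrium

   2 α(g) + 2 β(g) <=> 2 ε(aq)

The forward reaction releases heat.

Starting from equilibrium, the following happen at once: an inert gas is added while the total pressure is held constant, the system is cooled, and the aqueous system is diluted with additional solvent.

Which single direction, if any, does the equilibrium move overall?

cannot be determined

Adding inert gas at constant total pressure expands the volume and lowers every reacting partial pressure. With Δn_gas = 0 − 4 = -4, Q moves away from K toward the side with fewer gas moles, so the system shifts toward the side with more gas moles — to the left.
The forward reaction is exothermic. Lowering T favours the exothermic direction — shift to the right.
Dilution lowers every aqueous concentration by the same factor. Δn_aq = 2 − 0 = +2, so the system shifts toward the side with more dissolved moles — to the right.
The individual effects push in opposite directions; without quantitative information the net direction cannot be determined.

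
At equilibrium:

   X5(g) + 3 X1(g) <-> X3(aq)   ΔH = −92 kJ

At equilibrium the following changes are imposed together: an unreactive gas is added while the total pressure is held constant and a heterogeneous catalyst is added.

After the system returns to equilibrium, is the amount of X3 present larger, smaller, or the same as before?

decreases

Adding inert gas at constant total pressure expands the volume and lowers every reacting partial pressure. With Δn_gas = 0 − 4 = -4, Q moves away from K toward the side with fewer gas moles, so the system shifts toward the side with more gas moles — to the left.
A catalyst speeds both forward and reverse rates equally; it changes neither Q nor K — no shift from this change.
The net shift is to the left. X3 is a product, so its amount decreases.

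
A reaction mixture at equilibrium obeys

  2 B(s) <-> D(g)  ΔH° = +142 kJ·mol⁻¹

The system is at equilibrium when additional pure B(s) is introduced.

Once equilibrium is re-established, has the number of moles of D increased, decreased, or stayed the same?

B is a pure solid; its activity is 1 regardless of amount, so Q is unaffected — no shift from this change.
No net shift occurs, so the amount of D is unchanged.

unchanged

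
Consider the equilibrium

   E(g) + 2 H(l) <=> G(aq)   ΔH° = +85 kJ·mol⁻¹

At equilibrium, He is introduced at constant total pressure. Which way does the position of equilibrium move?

Adding inert gas at constant total pressure expands the volume and lowers every reacting partial pressure. With Δn_gas = 0 − 1 = -1, Q moves away from K toward the side with fewer gas moles, so the system shifts toward the side with more gas moles — to the left.

left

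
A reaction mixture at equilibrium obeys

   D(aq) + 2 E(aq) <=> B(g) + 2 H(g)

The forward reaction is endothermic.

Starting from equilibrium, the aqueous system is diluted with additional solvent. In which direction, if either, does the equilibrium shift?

Dilution lowers every aqueous concentration by the same factor. Δn_aq = 0 − 3 = -3, so the system shifts toward the side with more dissolved moles — to the left.

left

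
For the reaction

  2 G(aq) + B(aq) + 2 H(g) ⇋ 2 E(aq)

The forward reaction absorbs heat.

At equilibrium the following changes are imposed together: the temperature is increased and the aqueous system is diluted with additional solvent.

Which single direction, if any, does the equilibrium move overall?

cannot be determined

The forward reaction is endothermic. Raising T favours the endothermic direction — shift to the right.
Dilution lowers every aqueous concentration by the same factor. Δn_aq = 2 − 3 = -1, so the system shifts toward the side with more dissolved moles — to the left.
The individual effects push in opposite directions; without quantitative information the net direction cannot be determined.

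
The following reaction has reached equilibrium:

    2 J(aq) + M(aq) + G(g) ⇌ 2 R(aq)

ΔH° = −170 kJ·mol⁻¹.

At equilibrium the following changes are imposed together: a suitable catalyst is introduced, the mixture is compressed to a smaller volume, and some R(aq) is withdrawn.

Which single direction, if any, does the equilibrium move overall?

right

A catalyst speeds both forward and reverse rates equally; it changes neither Q nor K — no shift from this change.
Gas moles: reactants 1, products 0 (Δn_gas = -1). Compression shifts the system toward the side with fewer moles of gas — to the right.
Removing R (aq), a product, drives the reaction to the right.
Only the nonzero effect(s) matter; the net shift is to the right.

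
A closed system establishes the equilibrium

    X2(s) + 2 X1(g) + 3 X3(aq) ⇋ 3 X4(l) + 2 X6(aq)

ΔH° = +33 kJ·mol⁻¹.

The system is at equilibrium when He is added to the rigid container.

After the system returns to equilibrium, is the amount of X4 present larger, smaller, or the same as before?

At constant volume, adding an inert gas leaves every reacting species' partial pressure unchanged, so Q is unchanged — no shift from this change.
No net shift occurs, so the amount of X4 is unchanged.

unchanged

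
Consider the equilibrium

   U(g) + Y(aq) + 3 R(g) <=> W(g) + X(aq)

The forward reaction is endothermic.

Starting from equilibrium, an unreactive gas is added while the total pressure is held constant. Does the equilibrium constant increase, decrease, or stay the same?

The equilibrium constant depends only on temperature. This perturbation may move the position of equilibrium, but since T is unchanged, K itself is unchanged.

unchanged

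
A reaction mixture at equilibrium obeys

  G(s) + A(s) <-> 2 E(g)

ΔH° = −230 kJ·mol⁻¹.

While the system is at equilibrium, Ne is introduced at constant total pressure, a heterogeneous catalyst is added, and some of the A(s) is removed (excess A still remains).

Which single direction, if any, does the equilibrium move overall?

Adding inert gas at constant total pressure expands the volume and lowers every reacting partial pressure. With Δn_gas = 2 − 0 = +2, Q moves away from K toward the side with fewer gas moles, so the system shifts toward the side with more gas moles — to the right.
A catalyst speeds both forward and reverse rates equally; it changes neither Q nor K — no shift from this change.
A is a pure solid; its activity is 1 regardless of amount, so Q is unaffected — no shift from this change.
Only the nonzero effect(s) matter; the net shift is to the right.

right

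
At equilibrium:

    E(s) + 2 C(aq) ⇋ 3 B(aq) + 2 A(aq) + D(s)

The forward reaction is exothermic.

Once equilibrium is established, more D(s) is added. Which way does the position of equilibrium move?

D is a pure solid; its activity is 1 regardless of amount, so Q is unaffected — no shift from this change.

no shift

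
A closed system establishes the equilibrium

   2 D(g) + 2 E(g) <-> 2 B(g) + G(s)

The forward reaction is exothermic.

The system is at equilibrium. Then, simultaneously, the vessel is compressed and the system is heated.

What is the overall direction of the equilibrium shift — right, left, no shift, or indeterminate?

cannot be determined

Gas moles: reactants 4, products 2 (Δn_gas = -2). Compression shifts the system toward the side with fewer moles of gas — to the right.
The forward reaction is exothermic. Raising T favours the endothermic direction — shift to the left.
The individual effects push in opposite directions; without quantitative information the net direction cannot be determined.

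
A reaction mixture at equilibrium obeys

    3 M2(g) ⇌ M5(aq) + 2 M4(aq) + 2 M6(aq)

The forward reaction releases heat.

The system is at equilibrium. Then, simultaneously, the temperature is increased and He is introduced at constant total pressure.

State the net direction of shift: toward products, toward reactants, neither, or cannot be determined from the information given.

The forward reaction is exothermic. Raising T favours the endothermic direction — shift to the left.
Adding inert gas at constant total pressure expands the volume and lowers every reacting partial pressure. With Δn_gas = 0 − 3 = -3, Q moves away from K toward the side with fewer gas moles, so the system shifts toward the side with more gas moles — to the left.
All effects act in the same direction — net shift to the left.

left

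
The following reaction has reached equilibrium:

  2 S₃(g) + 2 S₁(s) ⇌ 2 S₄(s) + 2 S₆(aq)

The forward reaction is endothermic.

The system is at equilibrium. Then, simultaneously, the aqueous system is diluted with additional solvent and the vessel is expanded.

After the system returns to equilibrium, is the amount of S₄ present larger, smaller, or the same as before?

Dilution lowers every aqueous concentration by the same factor. Δn_aq = 2 − 0 = +2, so the system shifts toward the side with more dissolved moles — to the right.
Gas moles: reactants 2, products 0 (Δn_gas = -2). Expansion shifts the system toward the side with more moles of gas — to the left.
The two effects oppose each other, so the net shift — and hence the change in S₄ — cannot be determined from the given information.

cannot be determined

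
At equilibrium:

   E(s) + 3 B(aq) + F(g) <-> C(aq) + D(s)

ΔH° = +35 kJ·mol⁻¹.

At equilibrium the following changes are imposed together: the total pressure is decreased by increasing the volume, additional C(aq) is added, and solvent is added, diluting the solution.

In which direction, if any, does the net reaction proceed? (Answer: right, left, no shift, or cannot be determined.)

left

Gas moles: reactants 1, products 0 (Δn_gas = -1). Expansion shifts the system toward the side with more moles of gas — to the left.
Adding C (aq), a product, drives the reaction to the left.
Dilution lowers every aqueous concentration by the same factor. Δn_aq = 1 − 3 = -2, so the system shifts toward the side with more dissolved moles — to the left.
All effects act in the same direction — net shift to the left.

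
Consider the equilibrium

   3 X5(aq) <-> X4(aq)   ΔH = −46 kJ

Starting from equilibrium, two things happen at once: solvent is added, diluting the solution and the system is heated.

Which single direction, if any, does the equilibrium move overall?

left

Dilution lowers every aqueous concentration by the same factor. Δn_aq = 1 − 3 = -2, so the system shifts toward the side with more dissolved moles — to the left.
The forward reaction is exothermic. Raising T favours the endothermic direction — shift to the left.
All effects act in the same direction — net shift to the left.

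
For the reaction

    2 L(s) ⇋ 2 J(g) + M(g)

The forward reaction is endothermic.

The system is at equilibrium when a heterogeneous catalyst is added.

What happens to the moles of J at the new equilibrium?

A catalyst speeds both forward and reverse rates equally; it changes neither Q nor K — no shift from this change.
No net shift occurs, so the amount of J is unchanged.

unchanged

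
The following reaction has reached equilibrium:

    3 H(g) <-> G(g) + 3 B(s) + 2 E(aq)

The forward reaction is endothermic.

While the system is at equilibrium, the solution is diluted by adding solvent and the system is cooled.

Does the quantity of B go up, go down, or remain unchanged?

Dilution lowers every aqueous concentration by the same factor. Δn_aq = 2 − 0 = +2, so the system shifts toward the side with more dissolved moles — to the right.
The forward reaction is endothermic. Lowering T favours the exothermic direction — shift to the left.
The two effects oppose each other, so the net shift — and hence the change in B — cannot be determined from the given information.

cannot be determined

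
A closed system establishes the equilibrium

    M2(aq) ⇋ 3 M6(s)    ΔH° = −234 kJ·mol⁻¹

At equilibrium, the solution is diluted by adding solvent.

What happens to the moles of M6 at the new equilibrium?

decreases

Dilution lowers every aqueous concentration by the same factor. Δn_aq = 0 − 1 = -1, so the system shifts toward the side with more dissolved moles — to the left.
The net shift is to the left. M6 is a product, so its amount decreases.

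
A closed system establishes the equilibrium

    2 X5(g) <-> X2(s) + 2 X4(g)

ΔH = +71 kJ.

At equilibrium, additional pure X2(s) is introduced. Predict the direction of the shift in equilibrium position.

no shift

X2 is a pure solid; its activity is 1 regardless of amount, so Q is unaffected — no shift from this change.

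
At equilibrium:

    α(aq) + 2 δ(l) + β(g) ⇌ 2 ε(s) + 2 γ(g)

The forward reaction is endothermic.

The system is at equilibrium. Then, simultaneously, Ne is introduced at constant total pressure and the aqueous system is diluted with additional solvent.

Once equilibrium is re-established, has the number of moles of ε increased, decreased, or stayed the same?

Adding inert gas at constant total pressure expands the volume and lowers every reacting partial pressure. With Δn_gas = 2 − 1 = +1, Q moves away from K toward the side with fewer gas moles, so the system shifts toward the side with more gas moles — to the right.
Dilution lowers every aqueous concentration by the same factor. Δn_aq = 0 − 1 = -1, so the system shifts toward the side with more dissolved moles — to the left.
The two effects oppose each other, so the net shift — and hence the change in ε — cannot be determined from the given information.

cannot be determined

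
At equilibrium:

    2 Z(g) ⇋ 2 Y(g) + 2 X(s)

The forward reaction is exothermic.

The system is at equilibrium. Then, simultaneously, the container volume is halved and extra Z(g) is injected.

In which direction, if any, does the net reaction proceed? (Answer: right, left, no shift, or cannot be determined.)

right

Gas moles: reactants 2, products 2. Δn_gas = 0, so a volume change leaves Q equal to K — no shift from this change.
Adding Z (g), a reactant, drives the reaction to the right.
Only the nonzero effect(s) matter; the net shift is to the right.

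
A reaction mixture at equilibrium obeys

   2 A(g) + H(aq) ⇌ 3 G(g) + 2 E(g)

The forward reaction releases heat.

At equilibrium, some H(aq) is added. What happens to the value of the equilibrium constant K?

The equilibrium constant depends only on temperature. This perturbation may move the position of equilibrium, but since T is unchanged, K itself is unchanged.

unchanged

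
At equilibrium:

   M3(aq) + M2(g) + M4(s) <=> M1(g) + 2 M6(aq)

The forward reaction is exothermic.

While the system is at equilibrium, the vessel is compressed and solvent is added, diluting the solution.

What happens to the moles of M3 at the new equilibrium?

decreases

Gas moles: reactants 1, products 1. Δn_gas = 0, so a volume change leaves Q equal to K — no shift from this change.
Dilution lowers every aqueous concentration by the same factor. Δn_aq = 2 − 1 = +1, so the system shifts toward the side with more dissolved moles — to the right.
The net shift is to the right. M3 is a reactant, so its amount decreases.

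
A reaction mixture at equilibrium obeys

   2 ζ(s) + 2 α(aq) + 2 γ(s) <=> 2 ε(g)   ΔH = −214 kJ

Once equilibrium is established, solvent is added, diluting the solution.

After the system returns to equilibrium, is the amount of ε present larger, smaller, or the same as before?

decreases

Dilution lowers every aqueous concentration by the same factor. Δn_aq = 0 − 2 = -2, so the system shifts toward the side with more dissolved moles — to the left.
The net shift is to the left. ε is a product, so its amount decreases.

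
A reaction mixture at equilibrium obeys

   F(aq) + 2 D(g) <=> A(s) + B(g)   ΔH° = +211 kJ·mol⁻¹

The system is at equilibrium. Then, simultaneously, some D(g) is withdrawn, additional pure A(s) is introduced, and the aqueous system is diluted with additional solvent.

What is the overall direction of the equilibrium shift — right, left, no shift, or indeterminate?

Removing D (g), a reactant, drives the reaction to the left.
A is a pure solid; its activity is 1 regardless of amount, so Q is unaffected — no shift from this change.
Dilution lowers every aqueous concentration by the same factor. Δn_aq = 0 − 1 = -1, so the system shifts toward the side with more dissolved moles — to the left.
Only the nonzero effect(s) matter; the net shift is to the left.

left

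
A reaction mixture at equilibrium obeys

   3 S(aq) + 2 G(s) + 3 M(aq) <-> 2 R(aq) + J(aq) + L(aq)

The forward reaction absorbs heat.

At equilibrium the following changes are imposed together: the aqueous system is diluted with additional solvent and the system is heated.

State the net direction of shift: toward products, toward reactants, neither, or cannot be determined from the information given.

cannot be determined

Dilution lowers every aqueous concentration by the same factor. Δn_aq = 4 − 6 = -2, so the system shifts toward the side with more dissolved moles — to the left.
The forward reaction is endothermic. Raising T favours the endothermic direction — shift to the right.
The individual effects push in opposite directions; without quantitative information the net direction cannot be determined.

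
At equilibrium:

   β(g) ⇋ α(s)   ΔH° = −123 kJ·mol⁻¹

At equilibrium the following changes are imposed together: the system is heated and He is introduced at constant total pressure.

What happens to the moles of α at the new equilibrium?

decreases

The forward reaction is exothermic. Raising T favours the endothermic direction — shift to the left.
Adding inert gas at constant total pressure expands the volume and lowers every reacting partial pressure. With Δn_gas = 0 − 1 = -1, Q moves away from K toward the side with fewer gas moles, so the system shifts toward the side with more gas moles — to the left.
The net shift is to the left. α is a product, so its amount decreases.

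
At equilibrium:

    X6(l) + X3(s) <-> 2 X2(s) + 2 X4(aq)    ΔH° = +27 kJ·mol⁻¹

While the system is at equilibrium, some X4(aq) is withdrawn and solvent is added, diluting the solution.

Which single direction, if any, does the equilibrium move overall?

right

Removing X4 (aq), a product, drives the reaction to the right.
Dilution lowers every aqueous concentration by the same factor. Δn_aq = 2 − 0 = +2, so the system shifts toward the side with more dissolved moles — to the right.
All effects act in the same direction — net shift to the right.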